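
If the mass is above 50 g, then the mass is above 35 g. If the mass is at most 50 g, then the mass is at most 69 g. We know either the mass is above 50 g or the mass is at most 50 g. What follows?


Constructive dilemma: (P → Q) ∧ (R → S), P ∨ R ⊢ Q ∨ S
Premise 1: the mass is above 50 g → the mass is above 35 g
Premise 2: the mass is at most 50 g → the mass is at most 69 g
Premise 3: the mass is above 50 g ∨ the mass is at most 50 g
Case 1: Assuming the mass is above 50 g, then by Premise 1, the mass is above 35 g.
Case 2: Assuming the mass is at most 50 g, then by Premise 2, the mass is at most 69 g.
Since one of the mass is above 50 g or the mass is at most 50 g must hold, we get the mass is above 35 g or the mass is at most 69 g.

The mass is above 35 g or the mass is at most 69 g.


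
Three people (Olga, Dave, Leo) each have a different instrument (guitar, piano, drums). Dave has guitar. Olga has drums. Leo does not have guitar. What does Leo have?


From clues:
  Dave → guitar
  Olga → drums
By elimination, Leo gets the remaining.

piano


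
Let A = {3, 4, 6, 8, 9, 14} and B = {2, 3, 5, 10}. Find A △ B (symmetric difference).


A = {3, 4, 6, 8, 9, 14}
B = {2, 3, 5, 10}
Operation: symmetric difference
In A only: [4, 6, 8, 9, 14], in B only: [2, 5, 10]

{2, 4, 5, 6, 8, 9, 10, 14}


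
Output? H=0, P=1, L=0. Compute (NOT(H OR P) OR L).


H OR P = 1
NOT(1) = 0
0 OR 0 = 0

0


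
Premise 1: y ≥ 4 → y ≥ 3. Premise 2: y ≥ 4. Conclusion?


Modus ponens: P → Q, P ⊢ Q
P: y ≥ 4
Q: y ≥ 3
We have P → Q and P is true.
By modus ponens, Q must be true.

y ≥ 3


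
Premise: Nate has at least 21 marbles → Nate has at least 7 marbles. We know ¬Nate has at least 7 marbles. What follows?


Modus tollens: P → Q, ¬Q ⊢ ¬P
P: Nate has at least 21 marbles
Q: Nate has at least 7 marbles
We have P → Q and Q is false.
By modus tollens, P must be false.

It is not the case that Nate has at least 21 marbles


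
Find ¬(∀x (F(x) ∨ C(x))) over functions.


Original: ∀x (F(x) ∨ C(x))
Rule: ¬∀→∃, ¬∃→∀, negate predicate.
Negation: ∃x (¬F(x) ∧ ¬C(x))

∃x (¬F(x) ∧ ¬C(x))


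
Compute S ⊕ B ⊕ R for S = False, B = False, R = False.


S = False, B = False, R = False
Step 1: S ⊕ B = False XOR False = False
Step 2: False ⊕ R = False XOR False = False
XOR is true when an odd number of operands are true.

False


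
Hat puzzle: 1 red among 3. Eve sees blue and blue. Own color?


Total red = 1, seen red = 0
Own red = 1 - 0 = 1
Eve's hat is red.

red


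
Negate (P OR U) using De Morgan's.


De Morgan's law: ¬(P ∨ Q) ≡ ¬P ∧ ¬Q
¬(P ∨ U) = ¬P ∧ ¬U

¬P ∧ ¬U


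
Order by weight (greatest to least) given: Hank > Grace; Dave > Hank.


Constraints: Hank > Grace; Dave > Hank
Method: at each step, the next-highest is the one remaining person who never appears on the smaller side of a constraint between remaining people.
  Step 1: remaining {Grace, Hank, Dave}; on the smaller side: {Grace, Hank} → Dave is next (Dave > Hank).
  Step 2: remaining {Grace, Hank}; on the smaller side: {Grace} → Hank is next (Hank > Grace).
  Step 3: only Grace remains → lowest.
Final ranking (highest to lowest):

Dave > Hank > Grace


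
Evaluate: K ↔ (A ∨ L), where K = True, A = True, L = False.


K = True, A = True, L = False
Step 1: A ∨ L = True OR False = True
Step 2: K ↔ (True): true when both sides have same truth value.
Result: True ↔ True = True

True


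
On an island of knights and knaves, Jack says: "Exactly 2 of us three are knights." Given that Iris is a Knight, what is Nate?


Jack claims exactly 2 knights among Jack, Iris, Nate.
Given: Iris is a Knight.

Case 1: Jack is a Knight (tells truth)
  Then exactly 2 of the three are knights.
  Counting Jack, Iris: 2 knight(s) so far. Need 0 more → Nate = Knave.
Case 2: Jack is a Knave (lies)
  Then the count is NOT 2.
  If Nate = Knight, count = 2 = 2 → claim would be true, contradicts lie.
  If Nate = Knave, count = 1 ≠ 2 → lie confirmed ✓

Nate is a Knave.

Knave


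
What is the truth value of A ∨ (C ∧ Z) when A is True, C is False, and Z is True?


A = True, C = False, Z = True
Step 1: C ∧ Z = False AND True = False
Step 2: A ∨ False = True OR False = True
AND evaluated first (higher precedence); then OR applied.

True


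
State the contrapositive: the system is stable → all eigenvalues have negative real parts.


Original: If the system is stable, then all eigenvalues have negative real parts
Contrapositive: If ¬Q, then ¬P
Negate Q: not (all eigenvalues have negative real parts)
Negate P: not (the system is stable)

If not (all eigenvalues have negative real parts), then not (the system is stable).


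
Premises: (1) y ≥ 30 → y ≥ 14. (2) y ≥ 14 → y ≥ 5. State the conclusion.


Hypothetical syllogism: P → Q, Q → R ⊢ P → R
Premise 1: y ≥ 30 → y ≥ 14
Premise 2: y ≥ 14 → y ≥ 5
Chain the implications: the middle term (y ≥ 14) links the two.
Conclusion: If y ≥ 30, then y ≥ 5.

If y ≥ 30, then y ≥ 5.


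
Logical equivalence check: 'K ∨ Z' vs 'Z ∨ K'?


Expression 1: K ∨ Z
Expression 2: Z ∨ K
Truth table (K Z | Expr1 Expr2):
  T T |   T     T
  T F |   T     T
  F T |   T     T
  F F |   F     F
All 4 rows agree, so the expressions are logically equivalent.

Yes


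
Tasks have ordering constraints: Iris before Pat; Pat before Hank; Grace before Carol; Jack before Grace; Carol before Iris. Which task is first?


Constraints: Iris before Pat; Pat before Hank; Grace before Carol; Jack before Grace; Carol before Iris
The first task can have nothing scheduled before it, so it must never appear on the right of a 'before'.
Tasks appearing after some 'before': Pat, Hank, Carol, Grace, Iris.
The only task not in that list is Jack → it is first.

Jack


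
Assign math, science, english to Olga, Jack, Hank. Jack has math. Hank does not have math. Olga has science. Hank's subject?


From clues:
  Olga → science
  Jack → math
By elimination, Hank gets the remaining.

english


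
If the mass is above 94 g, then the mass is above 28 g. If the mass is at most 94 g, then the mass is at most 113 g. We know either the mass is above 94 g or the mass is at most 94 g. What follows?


Constructive dilemma: (P → Q) ∧ (R → S), P ∨ R ⊢ Q ∨ S
Premise 1: the mass is above 94 g → the mass is above 28 g
Premise 2: the mass is at most 94 g → the mass is at most 113 g
Premise 3: the mass is above 94 g ∨ the mass is at most 94 g
Case 1: Assuming the mass is above 94 g, then by Premise 1, the mass is above 28 g.
Case 2: Assuming the mass is at most 94 g, then by Premise 2, the mass is at most 113 g.
Since one of the mass is above 94 g or the mass is at most 94 g must hold, we get the mass is above 28 g or the mass is at most 113 g.

The mass is above 28 g or the mass is at most 113 g.


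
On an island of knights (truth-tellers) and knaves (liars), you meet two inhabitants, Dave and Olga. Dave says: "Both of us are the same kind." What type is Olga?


Dave says: "Both of us are the same kind."
Case 1: Dave is a Knight (truth-teller)
  Statement is true → they ARE the same → Olga is also a Knight
Case 2: Dave is a Knave (liar)
  Statement is false → they are NOT the same → Olga is a Knight
In both cases, Olga is a Knight.

Knight


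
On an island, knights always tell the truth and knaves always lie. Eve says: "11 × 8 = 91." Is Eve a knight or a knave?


Statement: "11 × 8 = 91."
Actual: 11 × 8 = 88
Claimed: 91
Statement is FALSE → Eve lies → Knave

Knave


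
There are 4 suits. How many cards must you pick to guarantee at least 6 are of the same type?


Pigeonhole: to guarantee k in one of n categories, need (k-1)×n + 1.
k = 6, n = 4
Minimum = (6-1) × 4 + 1 = 5 × 4 + 1

21


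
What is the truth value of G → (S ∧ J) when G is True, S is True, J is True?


G = True, S = True, J = True
Step 1: S ∧ J = True AND True = True
Step 2: G → (True): false only when G=True and consequent=False.
Result: True

True


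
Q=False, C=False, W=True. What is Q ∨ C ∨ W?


Q = False, C = False, W = True
Expression: Q ∨ C ∨ W
Step 1: Q ∨ C = False OR False = False
Step 2: (False) ∨ W = False OR True = True

True


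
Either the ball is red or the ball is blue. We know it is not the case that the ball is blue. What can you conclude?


Disjunctive syllogism: P ∨ Q, ¬P ⊢ Q
Disjunction: the ball is red ∨ the ball is blue
We know it is not the case that the ball is blue.
By disjunctive syllogism, the other disjunct must be true.

The ball is red


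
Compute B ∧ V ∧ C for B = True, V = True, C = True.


B = True, V = True, C = True
Step 1: B ∧ V = True AND True = True
Step 2: (True) ∧ C = (True) AND True = True
AND is true only when ALL operands are true.

True


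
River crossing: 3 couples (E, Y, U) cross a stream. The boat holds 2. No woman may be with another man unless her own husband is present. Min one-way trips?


Label couples E, Y, U (H = husband, W = wife).
Counting alone: 6 people, the boat carries 2 and someone must bring it back, so each round trip nets at most +1 on the far side until the last crossing → at least 9 trips. The jealousy constraint makes 9 impossible; the shortest valid schedule has 11:
1. WE+WY →  (far: WE,WY; near: HE,HY,HU,WU)
2. WE ←       (far: WY; near: HE,HY,HU,WE,WU)
3. WE+WU →  (far: WE,WY,WU; near: HE,HY,HU)
4. WE ←       (far: WY,WU; near: HE,HY,HU,WE)
5. HY+HU →  (far: HY,WY,HU,WU; near: HE,WE)
6. HY+WY ←  (far: HU,WU; near: HE,WE,HY,WY)
7. HE+HY →  (far: HE,HY,HU,WU; near: WE,WY)
8. WU ←       (far: HE,HY,HU; near: WE,WY,WU)
9. WE+WY →  (far: HE,WE,HY,WY,HU; near: WU)
10. HU ←      (far: HE,WE,HY,WY; near: HU,WU)
11. HU+WU → (far: all six; near: empty)
In every state each wife is either with her husband or with no other man.
Minimum trips = 11

11


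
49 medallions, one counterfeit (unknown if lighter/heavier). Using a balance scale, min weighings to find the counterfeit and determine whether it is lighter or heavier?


Let n = 49. 98 possibilities (n medallions × lighter/heavier); each weighing has 3 outcomes.
Bound for k weighings: say the first weighing puts j medallions on each pan. If it tips, the 2j weighed medallions remain suspects (each with a known direction) and k-1 weighings give 3^(k-1) outcomes; 3^(k-1) is odd, so 2j ≤ 3^(k-1) - 1. If it balances, the n - 2j unweighed medallions remain with direction unknown: 2(n - 2j) ≤ 3^(k-1) - 1 by the same parity argument. Adding, n ≤ (3^(k-1) - 1) + (3^(k-1) - 1)/2 = (3^k - 3)/2, and the classical three-group strategy achieves this (3 medallions in 2 weighings, 12 in 3, 39 in 4, 120 in 5).
So we need the smallest k with (3^k - 3)/2 ≥ 49.
k = 4: (3^4 - 3)/2 = 39 < 49 ✗
k = 5: (3^5 - 3)/2 = 120 ≥ 49 ✓

5


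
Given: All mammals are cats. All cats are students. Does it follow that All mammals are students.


Premise 1: All mammals are cats.
Premise 2: All cats are students.
Conclusion: All mammals are students.
Barbara syllogism (AAA-1): All A are B, All B are C → All A are C.
Middle term (cats) distributed in premise 2.

Valid


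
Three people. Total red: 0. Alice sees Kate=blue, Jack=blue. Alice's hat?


Total red = 0, seen red = 0
Own red = 0 - 0 = 0
Alice's hat is blue.

blue


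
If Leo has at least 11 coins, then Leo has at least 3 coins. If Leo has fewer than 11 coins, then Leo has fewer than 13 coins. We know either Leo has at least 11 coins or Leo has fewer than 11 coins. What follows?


Constructive dilemma: (P → Q) ∧ (R → S), P ∨ R ⊢ Q ∨ S
Premise 1: Leo has at least 11 coins → Leo has at least 3 coins
Premise 2: Leo has fewer than 11 coins → Leo has fewer than 13 coins
Premise 3: Leo has at least 11 coins ∨ Leo has fewer than 11 coins
Case 1: Assuming Leo has at least 11 coins, then by Premise 1, Leo has at least 3 coins.
Case 2: Assuming Leo has fewer than 11 coins, then by Premise 2, Leo has fewer than 13 coins.
Since one of Leo has at least 11 coins or Leo has fewer than 11 coins must hold, we get Leo has at least 3 coins or Leo has fewer than 13 coins.

Leo has at least 3 coins or Leo has fewer than 13 coins.


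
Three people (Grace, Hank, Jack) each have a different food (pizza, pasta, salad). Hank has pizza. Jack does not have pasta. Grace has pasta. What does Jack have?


From clues:
  Grace → pasta
  Hank → pizza
By elimination, Jack gets the remaining.

salad


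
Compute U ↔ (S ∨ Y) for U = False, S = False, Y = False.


U = False, S = False, Y = False
Step 1: S ∨ Y = False OR False = False
Step 2: U ↔ (False): true when both sides have same truth value.
Result: False ↔ False = True

True


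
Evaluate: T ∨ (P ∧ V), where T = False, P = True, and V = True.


T = False, P = True, V = True
Step 1: P ∧ V = True AND True = True
Step 2: T ∨ True = False OR True = True
AND evaluated first (higher precedence); then OR applied.

True


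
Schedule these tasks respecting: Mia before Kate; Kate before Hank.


Constraints: Mia before Kate; Kate before Hank
Method: repeatedly schedule the remaining task that has no remaining task required before it.
  Step 1: remaining {Hank, Kate, Mia}; every task except Mia still has a predecessor pending → schedule Mia.
  Step 2: remaining {Hank, Kate}; every task except Kate still has a predecessor pending → schedule Kate.
  Step 3: only Hank remains → schedule Hank.
Resulting order:

Mia → Kate → Hank


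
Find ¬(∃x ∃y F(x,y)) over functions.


Original: ∃x ∃y F(x,y)
Rule: ¬∀→∃, ¬∃→∀, negate predicate.
Negation: ∀x ∀y ¬F(x,y)

∀x ∀y ¬F(x,y)


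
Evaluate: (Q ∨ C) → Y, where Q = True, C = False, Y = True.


Q = True, C = False, Y = True
Step 1: Q ∨ C = True OR False = True
Step 2: (True) → Y: false only when antecedent=True and Y=False.
Result: True

True


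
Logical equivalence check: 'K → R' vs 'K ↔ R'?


Expression 1: K → R
Expression 2: K ↔ R
Truth table (K R | Expr1 Expr2):
  T T |   T     T
  T F |   F     F
  F T |   T     F   ← differ
  F F |   T     T
Counterexample: K=F, R=T gives Expr1 = T but Expr2 = F, so the expressions are NOT logically equivalent.

No


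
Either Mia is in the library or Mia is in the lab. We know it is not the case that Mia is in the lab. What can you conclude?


Disjunctive syllogism: P ∨ Q, ¬P ⊢ Q
Disjunction: Mia is in the library ∨ Mia is in the lab
We know it is not the case that Mia is in the lab.
By disjunctive syllogism, the other disjunct must be true.

Mia is in the library


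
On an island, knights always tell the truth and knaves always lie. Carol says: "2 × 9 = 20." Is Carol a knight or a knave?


Statement: "2 × 9 = 20."
Actual: 2 × 9 = 18
Claimed: 20
Statement is FALSE → Carol lies → Knave

Knave


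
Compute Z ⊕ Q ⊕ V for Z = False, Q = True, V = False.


Z = False, Q = True, V = False
Step 1: Z ⊕ Q = False XOR True = True
Step 2: True ⊕ V = True XOR False = True
XOR is true when an odd number of operands are true.

True


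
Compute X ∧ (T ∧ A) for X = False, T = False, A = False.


X = False, T = False, A = False
Step 1: T ∧ A = False AND False = False
Step 2: X ∧ False = False AND False = False
AND is true only when ALL operands are true.

False


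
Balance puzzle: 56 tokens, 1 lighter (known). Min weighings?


Each weighing has 3 outcomes (left heavy / balance / right heavy), so k weighings distinguish at most 3^k cases; splitting into three near-equal groups achieves this.
Need 3^k ≥ 56: 3^3 = 27 < 56 ≤ 3^4 = 81
k = ⌈log₃(56)⌉ = 4

4


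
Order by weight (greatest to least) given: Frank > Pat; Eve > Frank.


Constraints: Frank > Pat; Eve > Frank
Method: at each step, the next-highest is the one remaining person who never appears on the smaller side of a constraint between remaining people.
  Step 1: remaining {Pat, Frank, Eve}; on the smaller side: {Pat, Frank} → Eve is next (Eve > Frank).
  Step 2: remaining {Pat, Frank}; on the smaller side: {Pat} → Frank is next (Frank > Pat).
  Step 3: only Pat remains → lowest.
Final ranking (highest to lowest):

Eve > Frank > Pat


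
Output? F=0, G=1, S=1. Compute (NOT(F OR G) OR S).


F OR G = 1
NOT(1) = 0
0 OR 1 = 1

1


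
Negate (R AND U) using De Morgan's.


De Morgan's law: ¬(P ∧ Q) ≡ ¬P ∨ ¬Q
¬(R ∧ U) = ¬R ∨ ¬U

¬R ∨ ¬U


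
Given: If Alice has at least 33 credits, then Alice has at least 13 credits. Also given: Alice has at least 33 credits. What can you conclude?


Modus ponens: P → Q, P ⊢ Q
P: Alice has at least 33 credits
Q: Alice has at least 13 credits
We have P → Q and P is true.
By modus ponens, Q must be true.

Alice has at least 13 credits


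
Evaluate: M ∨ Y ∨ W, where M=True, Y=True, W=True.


M = True, Y = True, W = True
Expression: M ∨ Y ∨ W
Step 1: M ∨ Y = True OR True = True
Step 2: (True) ∨ W = True OR True = True

True


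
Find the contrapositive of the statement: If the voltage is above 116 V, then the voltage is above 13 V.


Original: If the voltage is above 116 V, then the voltage is above 13 V
Contrapositive: If ¬Q, then ¬P
Negate Q: not (the voltage is above 13 V)
Negate P: not (the voltage is above 116 V)

If not (the voltage is above 13 V), then not (the voltage is above 116 V).


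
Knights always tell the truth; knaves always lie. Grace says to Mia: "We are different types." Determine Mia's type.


Grace says: "We are different types."
Case 1: Grace is a Knight (truth-teller)
  Statement is true → they ARE different → Mia is a Knave
Case 2: Grace is a Knave (liar)
  Statement is false → they are NOT different → Mia is a Knave
In both cases, Mia is a Knave.

Knave


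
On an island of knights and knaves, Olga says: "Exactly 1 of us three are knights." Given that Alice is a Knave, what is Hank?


Olga claims exactly 1 knights among Olga, Alice, Hank.
Given: Alice is a Knave.

Case 1: Olga is a Knight (tells truth)
  Then exactly 1 of the three are knights.
  Counting Olga, Alice: 1 knight(s) so far. Need 0 more → Hank = Knave.
Case 2: Olga is a Knave (lies)
  Then the count is NOT 1.
  If Hank = Knight, count = 1 = 1 → claim would be true, contradicts lie.
  If Hank = Knave, count = 0 ≠ 1 → lie confirmed ✓

Hank is a Knave.

Knave


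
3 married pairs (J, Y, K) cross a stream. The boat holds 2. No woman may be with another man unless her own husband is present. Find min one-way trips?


Label couples J, Y, K (H = husband, W = wife).
Counting alone: 6 people, the boat carries 2 and someone must bring it back, so each round trip nets at most +1 on the far side until the last crossing → at least 9 trips. The jealousy constraint makes 9 impossible; the shortest valid schedule has 11:
1. WJ+WY →  (far: WJ,WY; near: HJ,HY,HK,WK)
2. WJ ←       (far: WY; near: HJ,HY,HK,WJ,WK)
3. WJ+WK →  (far: WJ,WY,WK; near: HJ,HY,HK)
4. WJ ←       (far: WY,WK; near: HJ,HY,HK,WJ)
5. HY+HK →  (far: HY,WY,HK,WK; near: HJ,WJ)
6. HY+WY ←  (far: HK,WK; near: HJ,WJ,HY,WY)
7. HJ+HY →  (far: HJ,HY,HK,WK; near: WJ,WY)
8. WK ←       (far: HJ,HY,HK; near: WJ,WY,WK)
9. WJ+WY →  (far: HJ,WJ,HY,WY,HK; near: WK)
10. HK ←      (far: HJ,WJ,HY,WY; near: HK,WK)
11. HK+WK → (far: all six; near: empty)
In every state each wife is either with her husband or with no other man.
Minimum trips = 11

11


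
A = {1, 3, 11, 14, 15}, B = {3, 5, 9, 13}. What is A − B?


A = {1, 3, 11, 14, 15}
B = {3, 5, 9, 13}
Operation: difference A − B
In A but not B: 1, 11, 14, 15

{1, 11, 14, 15}


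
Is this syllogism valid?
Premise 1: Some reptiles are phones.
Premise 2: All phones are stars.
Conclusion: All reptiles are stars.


Premise 1: Some reptiles are phones.
Premise 2: All phones are stars.
Conclusion: All reptiles are stars.
Fallacy: illicit minor. The minor term (reptiles) is distributed in the conclusion ('All reptiles ...') but undistributed in its premise ('Some reptiles are phones' doesn't cover all reptiles).
Only 'Some reptiles are stars' follows, not 'All'.

Invalid


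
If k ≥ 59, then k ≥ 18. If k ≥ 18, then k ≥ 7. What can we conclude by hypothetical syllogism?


Hypothetical syllogism: P → Q, Q → R ⊢ P → R
Premise 1: k ≥ 59 → k ≥ 18
Premise 2: k ≥ 18 → k ≥ 7
Chain the implications: the middle term (k ≥ 18) links the two.
Conclusion: If k ≥ 59, then k ≥ 7.

If k ≥ 59, then k ≥ 7.


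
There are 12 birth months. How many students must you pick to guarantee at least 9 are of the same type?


Pigeonhole: to guarantee k in one of n categories, need (k-1)×n + 1.
k = 9, n = 12
Minimum = (9-1) × 12 + 1 = 8 × 12 + 1

97


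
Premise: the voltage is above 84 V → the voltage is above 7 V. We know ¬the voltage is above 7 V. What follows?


Modus tollens: P → Q, ¬Q ⊢ ¬P
P: the voltage is above 84 V
Q: the voltage is above 7 V
We have P → Q and Q is false.
By modus tollens, P must be false.

It is not the case that the voltage is above 84 V


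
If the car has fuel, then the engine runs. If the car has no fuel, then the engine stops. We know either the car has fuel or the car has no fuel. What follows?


Constructive dilemma: (P → Q) ∧ (R → S), P ∨ R ⊢ Q ∨ S
Premise 1: the car has fuel → the engine runs
Premise 2: the car has no fuel → the engine stops
Premise 3: the car has fuel ∨ the car has no fuel
Case 1: Assuming the car has fuel, then by Premise 1, the engine runs.
Case 2: Assuming the car has no fuel, then by Premise 2, the engine stops.
Since one of the car has fuel or the car has no fuel must hold, we get the engine runs or the engine stops.

The engine runs or the engine stops.


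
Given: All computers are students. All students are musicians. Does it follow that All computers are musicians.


Premise 1: All computers are students.
Premise 2: All students are musicians.
Conclusion: All computers are musicians.
Barbara syllogism (AAA-1): All A are B, All B are C → All A are C.
Middle term (students) distributed in premise 2.

Valid


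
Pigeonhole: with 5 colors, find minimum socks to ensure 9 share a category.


Pigeonhole: to guarantee k in one of n categories, need (k-1)×n + 1.
k = 9, n = 5
Minimum = (9-1) × 5 + 1 = 8 × 5 + 1

41


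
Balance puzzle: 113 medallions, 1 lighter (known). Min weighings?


Each weighing has 3 outcomes (left heavy / balance / right heavy), so k weighings distinguish at most 3^k cases; splitting into three near-equal groups achieves this.
Need 3^k ≥ 113: 3^4 = 81 < 113 ≤ 3^5 = 243
k = ⌈log₃(113)⌉ = 5

5


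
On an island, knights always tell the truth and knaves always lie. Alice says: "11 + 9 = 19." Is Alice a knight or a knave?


Statement: "11 + 9 = 19."
Actual: 11 + 9 = 20
Claimed: 19
Statement is FALSE → Alice lies → Knave

Knave


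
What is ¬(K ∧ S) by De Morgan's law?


De Morgan's law: ¬(P ∧ Q) ≡ ¬P ∨ ¬Q
¬(K ∧ S) = ¬K ∨ ¬S

¬K ∨ ¬S


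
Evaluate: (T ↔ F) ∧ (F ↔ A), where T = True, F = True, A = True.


T = True, F = True, A = True
Step 1: T ↔ F is true when T and F have the same value. Result: True
Step 2: F ↔ A is true when F and A have the same value. Result: True
Step 3: True ∧ True = True

True


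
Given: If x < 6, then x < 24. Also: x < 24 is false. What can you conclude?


Modus tollens: P → Q, ¬Q ⊢ ¬P
P: x < 6
Q: x < 24
We have P → Q and Q is false.
By modus tollens, P must be false.

It is not the case that x < 6


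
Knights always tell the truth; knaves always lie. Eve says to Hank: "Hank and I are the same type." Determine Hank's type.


Eve says: "Hank and I are the same type."
Case 1: Eve is a Knight (truth-teller)
  Statement is true → they ARE the same → Hank is also a Knight
Case 2: Eve is a Knave (liar)
  Statement is false → they are NOT the same → Hank is a Knight
In both cases, Hank is a Knight.

Knight


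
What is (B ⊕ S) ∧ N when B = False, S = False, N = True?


B = False, S = False, N = True
Step 1: B ⊕ S = False XOR False = False
Step 2: False ∧ N = False AND True = False
XOR true when exactly one of B,S is true; then AND with N.

False


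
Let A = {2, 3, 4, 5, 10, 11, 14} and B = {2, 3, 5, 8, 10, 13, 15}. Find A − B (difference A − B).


A = {2, 3, 4, 5, 10, 11, 14}
B = {2, 3, 5, 8, 10, 13, 15}
Operation: difference A − B
In A but not B: 4, 11, 14

{4, 11, 14}


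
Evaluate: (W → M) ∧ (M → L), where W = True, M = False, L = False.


W = True, M = False, L = False
Step 1: W → M is false only when W=True and M=False. Result: False
Step 2: M → L is false only when M=True and L=False. Result: True
Step 3: False ∧ True = False

False


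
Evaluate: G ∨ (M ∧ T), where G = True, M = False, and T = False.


G = True, M = False, T = False
Step 1: M ∧ T = False AND False = False
Step 2: G ∨ False = True OR False = True
AND evaluated first (higher precedence); then OR applied.

True


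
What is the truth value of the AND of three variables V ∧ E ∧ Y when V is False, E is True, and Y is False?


V = False, E = True, Y = False
Step 1: V ∧ E = False AND True = False
Step 2: (False) ∧ Y = (False) AND False = False
AND is true only when ALL operands are true.

False


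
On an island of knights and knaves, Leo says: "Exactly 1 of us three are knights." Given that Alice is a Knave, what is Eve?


Leo claims exactly 1 knights among Leo, Alice, Eve.
Given: Alice is a Knave.

Case 1: Leo is a Knight (tells truth)
  Then exactly 1 of the three are knights.
  Counting Leo, Alice: 1 knight(s) so far. Need 0 more → Eve = Knave.
Case 2: Leo is a Knave (lies)
  Then the count is NOT 1.
  If Eve = Knight, count = 1 = 1 → claim would be true, contradicts lie.
  If Eve = Knave, count = 0 ≠ 1 → lie confirmed ✓

Eve is a Knave.

Knave


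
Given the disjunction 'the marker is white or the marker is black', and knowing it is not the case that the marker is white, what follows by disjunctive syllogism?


Disjunctive syllogism: P ∨ Q, ¬P ⊢ Q
Disjunction: the marker is white ∨ the marker is black
We know it is not the case that the marker is white.
By disjunctive syllogism, the other disjunct must be true.

The marker is black


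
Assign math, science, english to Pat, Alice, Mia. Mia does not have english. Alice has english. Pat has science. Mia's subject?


From clues:
  Pat → science
  Alice → english
By elimination, Mia gets the remaining.

math


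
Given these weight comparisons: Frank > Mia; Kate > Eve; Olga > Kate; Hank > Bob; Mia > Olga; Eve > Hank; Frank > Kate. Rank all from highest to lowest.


Constraints: Frank > Mia; Kate > Eve; Olga > Kate; Hank > Bob; Mia > Olga; Eve > Hank; Frank > Kate
Method: at each step, the next-highest is the one remaining person who never appears on the smaller side of a constraint between remaining people.
  Step 1: remaining {Eve, Olga, Kate, Hank, Mia, Bob, Frank}; on the smaller side: {Eve, Olga, Kate, Hank, Mia, Bob} → Frank is next (Frank > Mia; Frank > Kate).
  Step 2: remaining {Eve, Olga, Kate, Hank, Mia, Bob}; on the smaller side: {Eve, Olga, Kate, Hank, Bob} → Mia is next (Mia > Olga).
  Step 3: remaining {Eve, Olga, Kate, Hank, Bob}; on the smaller side: {Eve, Kate, Hank, Bob} → Olga is next (Olga > Kate).
  Step 4: remaining {Eve, Kate, Hank, Bob}; on the smaller side: {Eve, Hank, Bob} → Kate is next (Kate > Eve).
  Step 5: remaining {Eve, Hank, Bob}; on the smaller side: {Hank, Bob} → Eve is next (Eve > Hank).
  Step 6: remaining {Hank, Bob}; on the smaller side: {Bob} → Hank is next (Hank > Bob).
  Step 7: only Bob remains → lowest.
Final ranking (highest to lowest):

Frank > Mia > Olga > Kate > Eve > Hank > Bob


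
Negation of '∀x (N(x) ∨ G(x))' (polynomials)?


Original: ∀x (N(x) ∨ G(x))
Rule: ¬∀→∃, ¬∃→∀, negate predicate.
Negation: ∃x (¬N(x) ∧ ¬G(x))

∃x (¬N(x) ∧ ¬G(x))


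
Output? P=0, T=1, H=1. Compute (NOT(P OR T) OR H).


P OR T = 1
NOT(1) = 0
0 OR 1 = 1

1


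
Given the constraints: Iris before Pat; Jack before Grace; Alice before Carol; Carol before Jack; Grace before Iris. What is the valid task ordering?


Constraints: Iris before Pat; Jack before Grace; Alice before Carol; Carol before Jack; Grace before Iris
Method: repeatedly schedule the remaining task that has no remaining task required before it.
  Step 1: remaining {Pat, Grace, Iris, Carol, Alice, Jack}; every task except Alice still has a predecessor pending → schedule Alice.
  Step 2: remaining {Pat, Grace, Iris, Carol, Jack}; every task except Carol still has a predecessor pending → schedule Carol.
  Step 3: remaining {Pat, Grace, Iris, Jack}; every task except Jack still has a predecessor pending → schedule Jack.
  Step 4: remaining {Pat, Grace, Iris}; every task except Grace still has a predecessor pending → schedule Grace.
  Step 5: remaining {Pat, Iris}; every task except Iris still has a predecessor pending → schedule Iris.
  Step 6: only Pat remains → schedule Pat.
Resulting order:

Alice → Carol → Jack → Grace → Iris → Pat


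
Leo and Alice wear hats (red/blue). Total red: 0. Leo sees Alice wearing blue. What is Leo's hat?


Total red = 0, Alice = blue
Red accounted for: 0
Remaining for Leo: 0
Leo's hat is blue.

blue


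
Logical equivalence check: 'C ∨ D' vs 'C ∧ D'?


Expression 1: C ∨ D
Expression 2: C ∧ D
Truth table (C D | Expr1 Expr2):
  T T |   T     T
  T F |   T     F   ← differ
  F T |   T     F   ← differ
  F F |   F     F
Counterexample: C=T, D=F gives Expr1 = T but Expr2 = F, so the expressions are NOT logically equivalent.

No


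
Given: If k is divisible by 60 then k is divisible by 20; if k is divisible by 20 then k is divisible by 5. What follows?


Hypothetical syllogism: P → Q, Q → R ⊢ P → R
Premise 1: k is divisible by 60 → k is divisible by 20
Premise 2: k is divisible by 20 → k is divisible by 5
Chain the implications: the middle term (k is divisible by 20) links the two.
Conclusion: If k is divisible by 60, then k is divisible by 5.

If k is divisible by 60, then k is divisible by 5.


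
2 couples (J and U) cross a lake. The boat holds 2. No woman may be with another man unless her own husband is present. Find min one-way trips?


Label couples J and U.
1. WJ+WU → (far: WJ,WU; near: HJ,HU)
2. WJ ←   (far: WU; near: HJ,HU,WJ)
3. HJ+HU → (far: HJ,HU,WU; near: WJ)
4. HJ ←   (far: HU,WU; near: HJ,WJ)  — HJ returns, since WJ is alone on near bank
5. HJ+WJ → (far: all four; near: empty)
Every state respects the constraint.
Minimum trips = 5

5


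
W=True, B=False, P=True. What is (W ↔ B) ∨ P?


W = True, B = False, P = True
Expression: (W ↔ B) ∨ P
Step 1: W ↔ B = (True iff False) (true when values match) = False
Step 2: (False) ∨ P = False OR True = True

True


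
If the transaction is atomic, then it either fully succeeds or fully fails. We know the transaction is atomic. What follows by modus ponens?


Modus ponens: P → Q, P ⊢ Q
P: the transaction is atomic
Q: it either fully succeeds or fully fails
We have P → Q and P is true.
By modus ponens, Q must be true.

It either fully succeeds or fully fails


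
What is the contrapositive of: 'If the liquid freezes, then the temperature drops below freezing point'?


Original: If the liquid freezes, then the temperature drops below freezing point
Contrapositive: If ¬Q, then ¬P
Negate Q: not (the temperature drops below freezing point)
Negate P: not (the liquid freezes)

If not (the temperature drops below freezing point), then not (the liquid freezes).


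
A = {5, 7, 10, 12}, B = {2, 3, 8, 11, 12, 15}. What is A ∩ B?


A = {5, 7, 10, 12}
B = {2, 3, 8, 11, 12, 15}
Operation: intersection
Elements in both: 12

{12}


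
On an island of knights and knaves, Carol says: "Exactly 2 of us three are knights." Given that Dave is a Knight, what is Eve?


Carol claims exactly 2 knights among Carol, Dave, Eve.
Given: Dave is a Knight.

Case 1: Carol is a Knight (tells truth)
  Then exactly 2 of the three are knights.
  Counting Carol, Dave: 2 knight(s) so far. Need 0 more → Eve = Knave.
Case 2: Carol is a Knave (lies)
  Then the count is NOT 2.
  If Eve = Knight, count = 2 = 2 → claim would be true, contradicts lie.
  If Eve = Knave, count = 1 ≠ 2 → lie confirmed ✓

Eve is a Knave.

Knave


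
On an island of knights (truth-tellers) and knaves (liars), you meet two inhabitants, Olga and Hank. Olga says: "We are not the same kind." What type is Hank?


Olga says: "We are not the same kind."
Case 1: Olga is a Knight (truth-teller)
  Statement is true → they ARE different → Hank is a Knave
Case 2: Olga is a Knave (liar)
  Statement is false → they are NOT different → Hank is a Knave
In both cases, Hank is a Knave.

Knave


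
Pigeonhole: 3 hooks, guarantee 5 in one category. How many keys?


Pigeonhole: to guarantee k in one of n categories, need (k-1)×n + 1.
k = 5, n = 3
Minimum = (5-1) × 3 + 1 = 4 × 3 + 1

13


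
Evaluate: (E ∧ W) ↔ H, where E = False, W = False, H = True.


E = False, W = False, H = True
Step 1: E ∧ W = False AND False = False
Step 2: (False) ↔ H: true when both sides have same truth value.
Result: False ↔ True = False

False


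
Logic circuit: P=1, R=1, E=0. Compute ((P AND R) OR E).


P AND R = 1&1 = 1
1 OR 0 = 1

1


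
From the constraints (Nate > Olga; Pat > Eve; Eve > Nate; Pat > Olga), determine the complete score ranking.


Constraints: Nate > Olga; Pat > Eve; Eve > Nate; Pat > Olga
Method: at each step, the next-highest is the one remaining person who never appears on the smaller side of a constraint between remaining people.
  Step 1: remaining {Eve, Pat, Nate, Olga}; on the smaller side: {Eve, Nate, Olga} → Pat is next (Pat > Eve; Pat > Olga).
  Step 2: remaining {Eve, Nate, Olga}; on the smaller side: {Nate, Olga} → Eve is next (Eve > Nate).
  Step 3: remaining {Nate, Olga}; on the smaller side: {Olga} → Nate is next (Nate > Olga).
  Step 4: only Olga remains → lowest.
Final ranking (highest to lowest):

Pat > Eve > Nate > Olga


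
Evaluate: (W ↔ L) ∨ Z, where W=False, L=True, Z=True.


W = False, L = True, Z = True
Expression: (W ↔ L) ∨ Z
Step 1: W ↔ L = (False iff True) (true when values match) = False
Step 2: (False) ∨ Z = False OR True = True

True


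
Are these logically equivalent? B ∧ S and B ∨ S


Expression 1: B ∧ S
Expression 2: B ∨ S
Truth table (B S | Expr1 Expr2):
  T T |   T     T
  T F |   F     T   ← differ
  F T |   F     T   ← differ
  F F |   F     F
Counterexample: B=T, S=F gives Expr1 = F but Expr2 = T, so the expressions are NOT logically equivalent.

No


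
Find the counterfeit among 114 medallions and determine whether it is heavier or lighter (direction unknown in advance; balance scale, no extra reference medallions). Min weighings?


Let n = 114. 228 possibilities (n medallions × lighter/heavier); each weighing has 3 outcomes.
Bound for k weighings: say the first weighing puts j medallions on each pan. If it tips, the 2j weighed medallions remain suspects (each with a known direction) and k-1 weighings give 3^(k-1) outcomes; 3^(k-1) is odd, so 2j ≤ 3^(k-1) - 1. If it balances, the n - 2j unweighed medallions remain with direction unknown: 2(n - 2j) ≤ 3^(k-1) - 1 by the same parity argument. Adding, n ≤ (3^(k-1) - 1) + (3^(k-1) - 1)/2 = (3^k - 3)/2, and the classical three-group strategy achieves this (3 medallions in 2 weighings, 12 in 3, 39 in 4, 120 in 5).
So we need the smallest k with (3^k - 3)/2 ≥ 114.
k = 4: (3^4 - 3)/2 = 39 < 114 ✗
k = 5: (3^5 - 3)/2 = 120 ≥ 114 ✓

5


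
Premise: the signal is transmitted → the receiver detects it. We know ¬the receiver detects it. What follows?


Modus tollens: P → Q, ¬Q ⊢ ¬P
P: the signal is transmitted
Q: the receiver detects it
We have P → Q and Q is false.
By modus tollens, P must be false.

It is not the case that the signal is transmitted


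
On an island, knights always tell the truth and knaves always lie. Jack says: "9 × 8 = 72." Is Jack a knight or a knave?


Statement: "9 × 8 = 72."
Actual: 9 × 8 = 72
Claimed: 72
Statement is TRUE → Jack tells the truth → Knight

Knight


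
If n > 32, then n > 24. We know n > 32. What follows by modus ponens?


Modus ponens: P → Q, P ⊢ Q
P: n > 32
Q: n > 24
We have P → Q and P is true.
By modus ponens, Q must be true.

n > 24


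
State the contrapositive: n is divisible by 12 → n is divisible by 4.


Original: If n is divisible by 12, then n is divisible by 4
Contrapositive: If ¬Q, then ¬P
Negate Q: not (n is divisible by 4)
Negate P: not (n is divisible by 12)

If not (n is divisible by 4), then not (n is divisible by 12).


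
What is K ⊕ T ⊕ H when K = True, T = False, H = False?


K = True, T = False, H = False
Step 1: K ⊕ T = True XOR False = True
Step 2: True ⊕ H = True XOR False = True
XOR is true when an odd number of operands are true.

True


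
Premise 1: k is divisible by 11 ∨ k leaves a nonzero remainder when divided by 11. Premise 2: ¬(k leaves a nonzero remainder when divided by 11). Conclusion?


Disjunctive syllogism: P ∨ Q, ¬P ⊢ Q
Disjunction: k is divisible by 11 ∨ k leaves a nonzero remainder when divided by 11
We know it is not the case that k leaves a nonzero remainder when divided by 11.
By disjunctive syllogism, the other disjunct must be true.

k is divisible by 11


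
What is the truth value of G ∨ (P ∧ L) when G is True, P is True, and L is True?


G = True, P = True, L = True
Step 1: P ∧ L = True AND True = True
Step 2: G ∨ True = True OR True = True
AND evaluated first (higher precedence); then OR applied.

True


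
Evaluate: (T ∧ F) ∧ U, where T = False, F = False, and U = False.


T = False, F = False, U = False
Step 1: T ∧ F = False AND False = False
Step 2: False ∧ U = False AND False = False
AND is true only when ALL operands are true.

False


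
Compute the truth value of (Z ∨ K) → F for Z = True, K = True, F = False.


Z = True, K = True, F = False
Step 1: Z ∨ K = True OR True = True
Step 2: (True) → F: false only when antecedent=True and F=False.
Result: False

False


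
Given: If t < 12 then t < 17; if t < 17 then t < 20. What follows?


Hypothetical syllogism: P → Q, Q → R ⊢ P → R
Premise 1: t < 12 → t < 17
Premise 2: t < 17 → t < 20
Chain the implications: the middle term (t < 17) links the two.
Conclusion: If t < 12, then t < 20.

If t < 12, then t < 20.


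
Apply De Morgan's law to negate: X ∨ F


De Morgan's law: ¬(P ∨ Q) ≡ ¬P ∧ ¬Q
¬(X ∨ F) = ¬X ∧ ¬F

¬X ∧ ¬F


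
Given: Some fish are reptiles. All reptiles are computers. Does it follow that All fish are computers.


Premise 1: Some fish are reptiles.
Premise 2: All reptiles are computers.
Conclusion: All fish are computers.
Fallacy: illicit minor. The minor term (fish) is distributed in the conclusion ('All fish ...') but undistributed in its premise ('Some fish are reptiles' doesn't cover all fish).
Only 'Some fish are computers' follows, not 'All'.

Invalid


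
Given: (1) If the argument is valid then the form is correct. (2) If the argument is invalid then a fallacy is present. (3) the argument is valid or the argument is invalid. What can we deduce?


Constructive dilemma: (P → Q) ∧ (R → S), P ∨ R ⊢ Q ∨ S
Premise 1: the argument is valid → the form is correct
Premise 2: the argument is invalid → a fallacy is present
Premise 3: the argument is valid ∨ the argument is invalid
Case 1: Assuming the argument is valid, then by Premise 1, the form is correct.
Case 2: Assuming the argument is invalid, then by Premise 2, a fallacy is present.
Since one of the argument is valid or the argument is invalid must hold, we get the form is correct or a fallacy is present.

The form is correct or a fallacy is present.
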